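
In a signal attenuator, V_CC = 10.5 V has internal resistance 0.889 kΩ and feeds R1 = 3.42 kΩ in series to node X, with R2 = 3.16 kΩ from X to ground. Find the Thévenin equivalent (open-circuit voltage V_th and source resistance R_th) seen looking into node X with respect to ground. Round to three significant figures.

V_th ≈ 4.44 V, R_th ≈ 1.82 kΩ

R1' = 0.889 + 3.42 = 4.309 kΩ (source resistance + R1).
With X open, the divider is unloaded: V_th = 10.5 × 3.16/7.469 = 4.442 V.
With V_CC suppressed (replaced by a short), R_th = R1' ‖ R2 = (4.309 × 3.16)/(4.309 + 3.16) = 1.823 kΩ.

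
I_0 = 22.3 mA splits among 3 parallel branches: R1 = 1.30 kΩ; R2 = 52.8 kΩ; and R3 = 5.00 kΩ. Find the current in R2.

Conductances: ΣG = 1/1.30 + 1/52.8 + 1/5.00 = 0.9882 (1/kΩ).
R2 takes the fraction G_k/ΣG = 0.01894/0.9882 = 0.01917, so I = 22.3 × 0.01917 = 0.4274 mA.

I ≈ 0.427 mA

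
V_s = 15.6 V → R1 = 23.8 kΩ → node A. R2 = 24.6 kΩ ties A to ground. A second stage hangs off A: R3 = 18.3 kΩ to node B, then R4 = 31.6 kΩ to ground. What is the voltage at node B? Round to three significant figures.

V_B ≈ 4.04 V

The second stage (R3 + R4 = 49.90 kΩ) loads node A in parallel with R2.
Effective lower resistance at A: R2 ‖ 49.90 = 16.48 kΩ.
V_A = 15.6 × 16.48/(23.8 + 16.48) = 6.382 V.
V_B = V_A × 0.6333 = 4.041 V.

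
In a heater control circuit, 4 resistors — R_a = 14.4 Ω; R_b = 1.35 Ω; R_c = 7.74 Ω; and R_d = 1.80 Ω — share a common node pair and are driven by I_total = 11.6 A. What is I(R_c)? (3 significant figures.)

Conductances: ΣG = 1/14.4 + 1/1.35 + 1/7.74 + 1/1.80 = 1.495 (1/Ω).
R_c takes the fraction G_k/ΣG = 0.1292/1.495 = 0.08642, so I = 11.6 × 0.08642 = 1.003 A.

I ≈ 1.00 A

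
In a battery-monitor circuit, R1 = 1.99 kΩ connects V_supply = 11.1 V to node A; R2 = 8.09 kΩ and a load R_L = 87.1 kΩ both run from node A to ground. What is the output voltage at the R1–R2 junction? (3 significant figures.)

First combine the lower leg with the load: R2 ‖ R_L = 7.402 kΩ.
Then V_out = V_supply · R2'/(R1 + R2') = 11.1 × 7.402/9.392 = 8.748 V.
(Unloaded it would be 8.91 V; the load pulls it down.)

V_out ≈ 8.75 V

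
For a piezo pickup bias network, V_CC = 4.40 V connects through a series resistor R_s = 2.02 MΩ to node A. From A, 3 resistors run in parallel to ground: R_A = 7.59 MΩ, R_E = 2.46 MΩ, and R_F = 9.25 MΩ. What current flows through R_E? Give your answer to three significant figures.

Combine the parallel branches: R_p = (1/7.59 + 1/2.46 + 1/9.25)⁻¹ = 1.547 MΩ.
V_A = 4.40 × 1.547/3.567 = 1.908 V.
Branch current I = V_A/R_E = 1.908/2.46 = 0.7758 µA.

I ≈ 0.776 µA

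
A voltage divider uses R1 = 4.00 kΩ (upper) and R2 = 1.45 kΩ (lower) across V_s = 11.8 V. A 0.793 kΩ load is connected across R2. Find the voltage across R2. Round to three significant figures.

R2 ‖ R_L = (1.45 × 0.793)/(1.45 + 0.793) = 0.5126 kΩ.
Then V_out = V_s · R2'/(R1 + R2') = 11.8 × 0.5126/4.513 = 1.340 V.
(Unloaded it would be 3.14 V; the load pulls it down.)

V_out ≈ 1.34 V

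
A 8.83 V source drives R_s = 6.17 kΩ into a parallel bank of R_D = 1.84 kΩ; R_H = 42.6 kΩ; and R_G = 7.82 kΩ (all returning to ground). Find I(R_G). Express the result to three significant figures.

Equivalent of the parallel group: R_p = 1.439 kΩ.
V_A by voltage divider: V_A = 8.83 × 1.439/(6.17 + 1.439) = 1.670 V.
Branch current I = V_A/R_G = 1.670/7.82 = 0.2136 mA.
(Equivalently: I_total = 1.160 mA, then current-divider fraction G_k/ΣG = 0.1840.)

I ≈ 0.214 mA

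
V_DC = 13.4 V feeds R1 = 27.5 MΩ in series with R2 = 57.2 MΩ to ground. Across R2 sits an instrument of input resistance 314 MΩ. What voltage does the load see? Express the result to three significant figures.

R2 ‖ R_L = (57.2 × 314)/(57.2 + 314) = 48.39 MΩ.
Then V_out = V_DC · R2'/(R1 + R2') = 13.4 × 48.39/75.89 = 8.544 V.

V_out ≈ 8.54 V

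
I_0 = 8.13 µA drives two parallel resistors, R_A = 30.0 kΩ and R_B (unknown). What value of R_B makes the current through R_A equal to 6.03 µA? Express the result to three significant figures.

R_B ≈ 86.1 kΩ

In a two-way split, I_A/I_0 = R_B/(R_A + R_B).
6.03/8.13 = R_B/(R_A + R_B) → R_B = R_A · (0.7417)/(1 − 0.7417) = 30.0 × 2.871 = 86.14 kΩ.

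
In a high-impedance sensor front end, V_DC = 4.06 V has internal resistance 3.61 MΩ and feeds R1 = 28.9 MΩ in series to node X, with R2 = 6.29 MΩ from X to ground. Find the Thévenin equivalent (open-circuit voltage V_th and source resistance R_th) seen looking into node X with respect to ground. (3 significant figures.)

V_th ≈ 0.658 V, R_th ≈ 5.27 MΩ

R1' = 3.61 + 28.9 = 32.51 MΩ (source resistance + R1).
With X open, the divider is unloaded: V_th = 4.06 × 6.29/38.80 = 0.6582 V.
Zeroing V_DC shorts the top of R1' to ground, so R_th = R1' ‖ R2 = 5.270 MΩ.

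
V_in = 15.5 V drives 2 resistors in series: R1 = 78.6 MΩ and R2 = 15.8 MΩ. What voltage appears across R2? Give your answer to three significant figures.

ΣR = 78.6 + 15.8 = 94.40 MΩ.
By the voltage-divider rule, V = 15.5 × 15.80/94.40 = 2.594 V.

V ≈ 2.59 V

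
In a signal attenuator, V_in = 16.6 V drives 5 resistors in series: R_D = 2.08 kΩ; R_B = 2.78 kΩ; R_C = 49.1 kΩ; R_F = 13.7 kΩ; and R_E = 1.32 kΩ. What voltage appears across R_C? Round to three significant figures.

V ≈ 11.8 V

Series total: ΣR = 2.08 + 2.78 + 49.1 + 13.7 + 1.32 = 68.98 kΩ.
V = V_in · R/ΣR = 16.6 × 0.7118 = 11.82 V.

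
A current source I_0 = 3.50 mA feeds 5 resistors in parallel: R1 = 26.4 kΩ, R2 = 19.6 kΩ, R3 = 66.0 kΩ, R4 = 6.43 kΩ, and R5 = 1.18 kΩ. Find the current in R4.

Conductances: ΣG = 1/26.4 + 1/19.6 + 1/66.0 + 1/6.43 + 1/1.18 = 1.107 (1/kΩ).
R4 takes the fraction G_k/ΣG = 0.1555/1.107 = 0.1405, so I = 3.50 × 0.1405 = 0.4917 mA.

I ≈ 0.492 mA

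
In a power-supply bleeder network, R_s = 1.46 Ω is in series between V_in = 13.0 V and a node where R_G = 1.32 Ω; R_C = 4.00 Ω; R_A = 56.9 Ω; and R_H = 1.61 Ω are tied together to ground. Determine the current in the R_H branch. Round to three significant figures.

I ≈ 2.37 A

Combine the parallel branches: R_p = (1/1.32 + 1/4.00 + 1/56.9 + 1/1.61)⁻¹ = 0.6074 Ω.
V_A by voltage divider: V_A = 13.0 × 0.6074/(1.46 + 0.6074) = 3.820 V.
Branch current I = V_A/R_H = 3.820/1.61 = 2.372 A.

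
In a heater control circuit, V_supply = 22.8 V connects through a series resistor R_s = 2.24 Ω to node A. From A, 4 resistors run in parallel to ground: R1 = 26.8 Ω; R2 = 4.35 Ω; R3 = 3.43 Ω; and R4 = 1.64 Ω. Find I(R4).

I ≈ 3.84 A

Combine the parallel branches: R_p = (1/26.8 + 1/4.35 + 1/3.43 + 1/1.64)⁻¹ = 0.8558 Ω.
Node voltage V_A = V_supply · R_p/(R_s + R_p) = 22.8 × 0.2764 = 6.303 V.
Branch current I = V_A/R4 = 6.303/1.64 = 3.843 A.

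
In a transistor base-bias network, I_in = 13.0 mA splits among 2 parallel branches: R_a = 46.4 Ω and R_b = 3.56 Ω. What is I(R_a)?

I ≈ 0.926 mA

For two parallel branches, I_k = I_in · (other R)/(sum of R).
I(R_a) = 13.0 × 3.56/(46.4 + 3.56) = 13.0 × 0.07126 = 0.9263 mA.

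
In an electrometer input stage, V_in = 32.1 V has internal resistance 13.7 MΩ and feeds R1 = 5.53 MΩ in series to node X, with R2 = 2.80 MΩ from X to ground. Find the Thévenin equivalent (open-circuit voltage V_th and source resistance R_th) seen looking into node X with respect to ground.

R1' = 13.7 + 5.53 = 19.23 MΩ (source resistance + R1).
With X open, the divider is unloaded: V_th = 32.1 × 2.80/22.03 = 4.080 V.
With V_in suppressed (replaced by a short), R_th = R1' ‖ R2 = (19.23 × 2.80)/(19.23 + 2.80) = 2.444 MΩ.

V_th ≈ 4.08 V, R_th ≈ 2.44 MΩ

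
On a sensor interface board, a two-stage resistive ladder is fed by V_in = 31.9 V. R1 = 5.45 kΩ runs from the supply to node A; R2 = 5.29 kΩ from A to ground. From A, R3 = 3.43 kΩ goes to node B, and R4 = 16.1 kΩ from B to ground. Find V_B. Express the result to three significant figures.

Node A sees R2 in parallel with the series input of stage 2, R3 + R4 = 19.53 kΩ.
R2 ‖ (R3+R4) = 4.163 kΩ.
So V_A = 31.9 × 0.4330 = 13.81 V.
Then the unloaded second divider: V_B = V_A × R4/(R3+R4) = 13.81 × 0.8244 = 11.39 V.

V_B ≈ 11.4 V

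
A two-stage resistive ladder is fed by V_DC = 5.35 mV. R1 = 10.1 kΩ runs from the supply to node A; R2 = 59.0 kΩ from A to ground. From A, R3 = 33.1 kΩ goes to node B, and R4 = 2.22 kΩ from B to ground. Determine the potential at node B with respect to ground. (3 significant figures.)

The second stage (R3 + R4 = 35.32 kΩ) loads node A in parallel with R2.
Effective lower resistance at A: R2 ‖ 35.32 = 22.09 kΩ.
V_A = 5.35 × 22.09/(10.1 + 22.09) = 3.672 mV.
Then the unloaded second divider: V_B = V_A × R4/(R3+R4) = 3.672 × 0.06285 = 0.2308 mV.

V_B ≈ 0.231 mV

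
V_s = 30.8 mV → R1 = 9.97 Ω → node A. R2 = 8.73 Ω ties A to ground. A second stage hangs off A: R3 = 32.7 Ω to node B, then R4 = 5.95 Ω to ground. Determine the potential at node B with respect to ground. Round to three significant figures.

Node A sees R2 in parallel with the series input of stage 2, R3 + R4 = 38.65 Ω.
R2 ‖ (R3+R4) = 7.121 Ω.
So V_A = 30.8 × 0.4167 = 12.83 mV.
Then the unloaded second divider: V_B = V_A × R4/(R3+R4) = 12.83 × 0.1539 = 1.976 mV.

V_B ≈ 1.98 mV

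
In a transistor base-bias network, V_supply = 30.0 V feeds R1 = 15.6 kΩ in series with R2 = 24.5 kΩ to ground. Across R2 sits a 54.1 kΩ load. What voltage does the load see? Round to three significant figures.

V_out ≈ 15.6 V

First combine the lower leg with the load: R2 ‖ R_L = 16.86 kΩ.
Voltage divider with the loaded lower leg: V_out = 30.0 × 16.86/(15.6 + 16.86) = 30.0 × 0.5195 = 15.58 V.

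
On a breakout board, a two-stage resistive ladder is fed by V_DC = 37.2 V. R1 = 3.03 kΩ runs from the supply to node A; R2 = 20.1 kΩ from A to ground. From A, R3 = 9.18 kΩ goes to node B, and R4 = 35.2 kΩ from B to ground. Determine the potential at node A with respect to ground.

Node A sees R2 in parallel with the series input of stage 2, R3 + R4 = 44.38 kΩ.
R2 ‖ (R3+R4) = 13.83 kΩ.
So V_A = 37.2 × 0.8203 = 30.52 V.

V_A ≈ 30.5 V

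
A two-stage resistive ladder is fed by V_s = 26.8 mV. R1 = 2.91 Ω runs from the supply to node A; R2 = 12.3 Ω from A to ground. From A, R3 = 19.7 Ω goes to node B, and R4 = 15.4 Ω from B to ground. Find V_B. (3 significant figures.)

V_B ≈ 8.91 mV

Looking into the second stage from A: R3 + R4 = 35.10 Ω appears in parallel with R2.
R2 ‖ (R3+R4) = 9.108 Ω.
V_A = 26.8 × 9.108/(2.91 + 9.108) = 20.31 mV.
V_B = V_A × 0.4387 = 8.911 mV.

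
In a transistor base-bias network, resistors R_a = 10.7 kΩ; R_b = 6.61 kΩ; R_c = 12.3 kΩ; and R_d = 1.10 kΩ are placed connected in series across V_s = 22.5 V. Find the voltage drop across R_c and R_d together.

V ≈ 9.82 V

ΣR = 10.7 + 6.61 + 12.3 + 1.10 = 30.71 kΩ.
R_{R_c..R_d} = 12.3 + 1.10 = 13.40 kΩ.
By the voltage-divider rule, V = 22.5 × 13.40/30.71 = 9.818 V.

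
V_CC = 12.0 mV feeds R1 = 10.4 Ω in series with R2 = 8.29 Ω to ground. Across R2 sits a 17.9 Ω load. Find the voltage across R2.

The load sits in parallel with R2, giving an effective lower resistance R2' = R2·R_L/(R2+R_L) = 5.666 Ω.
Now apply the divider: V_out = 12.0 × 0.3527 = 4.232 mV.
(Unloaded it would be 5.32 mV; the load pulls it down.)

V_out ≈ 4.23 mV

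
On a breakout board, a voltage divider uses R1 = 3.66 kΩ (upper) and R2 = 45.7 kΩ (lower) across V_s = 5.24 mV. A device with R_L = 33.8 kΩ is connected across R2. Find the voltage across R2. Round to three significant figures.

The load sits in parallel with R2, giving an effective lower resistance R2' = R2·R_L/(R2+R_L) = 19.43 kΩ.
Voltage divider with the loaded lower leg: V_out = 5.24 × 19.43/(3.66 + 19.43) = 5.24 × 0.8415 = 4.409 mV.
(Unloaded it would be 4.85 mV; the load pulls it down.)

V_out ≈ 4.41 mV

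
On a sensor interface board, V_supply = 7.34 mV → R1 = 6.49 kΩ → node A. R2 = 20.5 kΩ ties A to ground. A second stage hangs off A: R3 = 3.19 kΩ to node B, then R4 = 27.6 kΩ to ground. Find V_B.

V_B ≈ 4.31 mV

Looking into the second stage from A: R3 + R4 = 30.79 kΩ appears in parallel with R2.
Effective lower resistance at A: R2 ‖ 30.79 = 12.31 kΩ.
So V_A = 7.34 × 0.6547 = 4.806 mV.
V_B = V_A × 0.8964 = 4.308 mV.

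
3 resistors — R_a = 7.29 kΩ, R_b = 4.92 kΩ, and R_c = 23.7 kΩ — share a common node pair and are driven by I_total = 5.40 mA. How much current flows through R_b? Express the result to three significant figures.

I ≈ 2.87 mA

Total conductance ΣG = 1/7.29 + 1/4.92 + 1/23.7 = 0.3826 (units of 1/kΩ).
R_b takes the fraction G_k/ΣG = 0.2033/0.3826 = 0.5312, so I = 5.40 × 0.5312 = 2.869 mA.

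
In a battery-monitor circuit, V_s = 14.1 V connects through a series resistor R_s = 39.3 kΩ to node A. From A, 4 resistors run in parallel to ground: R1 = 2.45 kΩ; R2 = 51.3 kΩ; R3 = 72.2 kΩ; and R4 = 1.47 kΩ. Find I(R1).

I ≈ 0.128 mA

Parallel bank: R_p = 1/(1/2.45 + 1/51.3 + 1/72.2 + 1/1.47) = 0.8914 kΩ.
V_A by voltage divider: V_A = 14.1 × 0.8914/(39.3 + 0.8914) = 0.3127 V.
Branch current I = V_A/R1 = 0.3127/2.45 = 0.1276 mA.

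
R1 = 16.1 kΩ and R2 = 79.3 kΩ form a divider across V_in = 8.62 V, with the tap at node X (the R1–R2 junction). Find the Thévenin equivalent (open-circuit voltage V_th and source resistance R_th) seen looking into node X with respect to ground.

V_th is the unloaded tap voltage: V_in · R2/(R1+R2) = 8.62 × 0.8312 = 7.165 V.
Zeroing V_in shorts the top of R1 to ground, so R_th = R1 ‖ R2 = 13.38 kΩ.

V_th ≈ 7.17 V, R_th ≈ 13.4 kΩ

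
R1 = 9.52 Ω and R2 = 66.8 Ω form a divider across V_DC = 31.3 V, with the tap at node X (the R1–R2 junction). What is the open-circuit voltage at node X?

V_th is the unloaded tap voltage: V_DC · R2/(R1+R2) = 31.3 × 0.8753 = 27.40 V.

V_th ≈ 27.4 V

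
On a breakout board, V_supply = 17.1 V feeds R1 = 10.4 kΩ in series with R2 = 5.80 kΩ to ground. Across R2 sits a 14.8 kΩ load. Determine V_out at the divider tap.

First combine the lower leg with the load: R2 ‖ R_L = 4.167 kΩ.
Voltage divider with the loaded lower leg: V_out = 17.1 × 4.167/(10.4 + 4.167) = 17.1 × 0.2861 = 4.892 V.

V_out ≈ 4.89 V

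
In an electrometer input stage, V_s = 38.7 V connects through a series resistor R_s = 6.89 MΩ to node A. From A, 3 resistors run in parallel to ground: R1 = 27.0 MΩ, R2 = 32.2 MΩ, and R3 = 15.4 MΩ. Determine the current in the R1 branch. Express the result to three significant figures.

I ≈ 0.748 µA

Parallel bank: R_p = 1/(1/27.0 + 1/32.2 + 1/15.4) = 7.517 MΩ.
V_A by voltage divider: V_A = 38.7 × 7.517/(6.89 + 7.517) = 20.19 V.
Branch current I = V_A/R1 = 20.19/27.0 = 0.7479 µA.
(Check via current divider: I_total = 2.686 µA; share G_k/ΣG = 0.2784 → same result.)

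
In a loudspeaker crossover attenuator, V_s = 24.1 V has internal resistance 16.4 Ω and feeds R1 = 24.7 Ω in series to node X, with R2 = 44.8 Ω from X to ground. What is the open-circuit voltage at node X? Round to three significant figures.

V_th ≈ 12.6 V

R1' = 16.4 + 24.7 = 41.10 Ω (source resistance + R1).
V_th is the unloaded tap voltage: V_s · R2/(R1'+R2) = 24.1 × 0.5215 = 12.57 V.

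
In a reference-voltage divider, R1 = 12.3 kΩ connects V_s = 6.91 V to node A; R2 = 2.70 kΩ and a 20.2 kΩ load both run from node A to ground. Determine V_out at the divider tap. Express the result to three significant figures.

R2 ‖ R_L = (2.70 × 20.2)/(2.70 + 20.2) = 2.382 kΩ.
Then V_out = V_s · R2'/(R1 + R2') = 6.91 × 2.382/14.68 = 1.121 V.

V_out ≈ 1.12 V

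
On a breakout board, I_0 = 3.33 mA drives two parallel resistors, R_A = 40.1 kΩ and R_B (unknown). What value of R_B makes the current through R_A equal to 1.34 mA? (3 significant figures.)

R_B ≈ 27.0 kΩ

In a two-way split, I_A/I_0 = R_B/(R_A + R_B).
With f = 0.4024, R_B = R_A · f/(1−f) = 40.1 × 0.6734 = 27.00 kΩ.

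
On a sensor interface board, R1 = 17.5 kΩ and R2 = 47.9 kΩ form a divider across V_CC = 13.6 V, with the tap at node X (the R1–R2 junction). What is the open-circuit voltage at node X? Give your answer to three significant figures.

V_th is the unloaded tap voltage: V_CC · R2/(R1+R2) = 13.6 × 0.7324 = 9.961 V.

V_th ≈ 9.96 V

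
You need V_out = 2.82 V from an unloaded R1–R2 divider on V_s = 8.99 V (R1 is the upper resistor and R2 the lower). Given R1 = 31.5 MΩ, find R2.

V_out/V_s = R2/(R1+R2) = 0.3137.
Rearranging, R2 = R1·k/(1−k) = 31.5 × 0.4571 = 14.40 MΩ.

R2 ≈ 14.4 MΩ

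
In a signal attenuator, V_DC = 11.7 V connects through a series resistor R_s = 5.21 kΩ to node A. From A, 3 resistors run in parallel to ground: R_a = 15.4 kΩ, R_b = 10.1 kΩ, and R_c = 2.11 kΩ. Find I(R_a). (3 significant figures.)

Parallel bank: R_p = 1/(1/15.4 + 1/10.1 + 1/2.11) = 1.568 kΩ.
V_A = 11.7 × 1.568/6.778 = 2.706 V.
Branch current I = V_A/R_a = 2.706/15.4 = 0.1757 mA.

I ≈ 0.176 mA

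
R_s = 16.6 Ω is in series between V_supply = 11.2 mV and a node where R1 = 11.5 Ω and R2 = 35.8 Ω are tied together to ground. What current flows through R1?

I ≈ 0.335 mA

Parallel bank: R_p = 1/(1/11.5 + 1/35.8) = 8.704 Ω.
Node voltage V_A = V_supply · R_p/(R_s + R_p) = 11.2 × 0.3440 = 3.853 mV.
Branch current I = V_A/R1 = 3.853/11.5 = 0.3350 mA.
(Equivalently: I_total = 0.4426 mA, then current-divider fraction G_k/ΣG = 0.7569.)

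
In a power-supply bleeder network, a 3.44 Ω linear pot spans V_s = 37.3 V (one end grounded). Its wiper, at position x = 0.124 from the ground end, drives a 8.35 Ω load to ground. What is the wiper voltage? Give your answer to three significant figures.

V_out ≈ 4.43 V

The pot divides into 3.013 Ω above the wiper and 0.4266 Ω below.
Lower segment in parallel with the load: 0.4266 ‖ 8.35 = 0.4058 Ω.
V_out = 37.3 × 0.4058/(3.013 + 0.4058) = 4.427 V.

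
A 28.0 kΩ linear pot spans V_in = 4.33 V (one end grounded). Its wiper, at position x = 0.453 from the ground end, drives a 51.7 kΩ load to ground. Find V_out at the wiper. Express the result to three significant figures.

Lower segment x·R_p = 12.68 kΩ; upper segment (1−x)·R_p = 15.32 kΩ.
(x·R_p) ‖ R_L = 10.19 kΩ.
Then V_out = V_in · 10.19/(15.32 + 10.19) = 1.729 V.

V_out ≈ 1.73 V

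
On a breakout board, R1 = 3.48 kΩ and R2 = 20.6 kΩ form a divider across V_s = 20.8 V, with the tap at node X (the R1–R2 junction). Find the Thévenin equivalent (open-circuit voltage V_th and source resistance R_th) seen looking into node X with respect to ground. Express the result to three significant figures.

V_th ≈ 17.8 V, R_th ≈ 2.98 kΩ

V_th is the unloaded tap voltage: V_s · R2/(R1+R2) = 20.8 × 0.8555 = 17.79 V.
Zeroing V_s shorts the top of R1 to ground, so R_th = R1 ‖ R2 = 2.977 kΩ.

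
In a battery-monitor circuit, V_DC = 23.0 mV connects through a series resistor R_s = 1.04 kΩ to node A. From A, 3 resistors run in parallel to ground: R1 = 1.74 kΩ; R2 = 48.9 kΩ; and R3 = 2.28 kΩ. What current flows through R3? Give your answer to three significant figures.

Combine the parallel branches: R_p = (1/1.74 + 1/48.9 + 1/2.28)⁻¹ = 0.9673 kΩ.
Node voltage V_A = V_DC · R_p/(R_s + R_p) = 23.0 × 0.4819 = 11.08 mV.
I(R3) = V_A / R3 = 11.08/2.28 = 4.861 µA.
(Check via current divider: I_total = 11.46 µA; share G_k/ΣG = 0.4243 → same result.)

I ≈ 4.86 µA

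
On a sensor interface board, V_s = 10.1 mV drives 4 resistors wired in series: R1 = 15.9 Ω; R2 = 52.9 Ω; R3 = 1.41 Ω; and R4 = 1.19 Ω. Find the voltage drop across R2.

V ≈ 7.48 mV

Series total: ΣR = 15.9 + 52.9 + 1.41 + 1.19 = 71.40 Ω.
By the voltage-divider rule, V = 10.1 × 52.90/71.40 = 7.483 mV.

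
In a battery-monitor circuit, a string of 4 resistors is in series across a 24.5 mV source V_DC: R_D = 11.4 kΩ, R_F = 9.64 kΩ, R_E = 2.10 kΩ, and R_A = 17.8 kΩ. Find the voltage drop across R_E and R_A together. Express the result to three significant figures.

V ≈ 11.9 mV

Total series resistance ΣR = 11.4 + 9.64 + 2.10 + 17.8 = 40.94 kΩ.
R_{R_E..R_A} = 2.10 + 17.8 = 19.90 kΩ.
Voltage divider: V = V_DC · (19.90 / 40.94) = 24.5 × 0.4861 = 11.91 mV.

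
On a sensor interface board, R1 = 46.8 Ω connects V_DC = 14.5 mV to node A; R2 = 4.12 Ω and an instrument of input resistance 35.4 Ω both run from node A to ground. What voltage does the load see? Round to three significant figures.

V_out ≈ 1.06 mV

First combine the lower leg with the load: R2 ‖ R_L = 3.690 Ω.
Voltage divider with the loaded lower leg: V_out = 14.5 × 3.690/(46.8 + 3.690) = 14.5 × 0.07309 = 1.060 mV.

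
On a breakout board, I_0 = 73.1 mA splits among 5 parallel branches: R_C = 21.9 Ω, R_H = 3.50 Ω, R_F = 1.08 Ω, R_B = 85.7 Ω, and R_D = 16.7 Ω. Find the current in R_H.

ΣG = 1/21.9 + 1/3.50 + 1/1.08 + 1/85.7 + 1/16.7 = 1.329.
Current divider: I(R_H) = I_0 · G_k/ΣG = 73.1 × (0.2857/1.329) = 73.1 × 0.2150 = 15.72 mA.

I ≈ 15.7 mA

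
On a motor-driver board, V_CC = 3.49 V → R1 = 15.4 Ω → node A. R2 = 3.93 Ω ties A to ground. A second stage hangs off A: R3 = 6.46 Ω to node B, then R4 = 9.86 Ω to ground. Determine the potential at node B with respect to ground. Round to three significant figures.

Node A sees R2 in parallel with the series input of stage 2, R3 + R4 = 16.32 Ω.
R2 ‖ (R3+R4) = 3.167 Ω.
V_A = 3.49 × 3.167/(15.4 + 3.167) = 0.5953 V.
Then the unloaded second divider: V_B = V_A × R4/(R3+R4) = 0.5953 × 0.6042 = 0.3597 V.

V_B ≈ 0.360 V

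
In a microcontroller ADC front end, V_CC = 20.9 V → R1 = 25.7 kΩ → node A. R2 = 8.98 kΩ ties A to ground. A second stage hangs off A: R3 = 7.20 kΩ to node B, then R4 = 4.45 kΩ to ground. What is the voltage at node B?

V_B ≈ 1.32 V

Node A sees R2 in parallel with the series input of stage 2, R3 + R4 = 11.65 kΩ.
Effective lower resistance at A: R2 ‖ 11.65 = 5.071 kΩ.
First divider: V_A = V_CC · 5.071/(25.7 + 5.071) = 3.444 V.
V_B = V_A × 0.3820 = 1.316 V.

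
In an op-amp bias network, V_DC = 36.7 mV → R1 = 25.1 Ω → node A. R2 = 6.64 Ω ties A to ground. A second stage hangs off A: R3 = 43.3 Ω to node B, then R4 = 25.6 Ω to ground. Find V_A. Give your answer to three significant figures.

Looking into the second stage from A: R3 + R4 = 68.90 Ω appears in parallel with R2.
R2 ‖ (R3+R4) = 6.056 Ω.
First divider: V_A = V_DC · 6.056/(25.1 + 6.056) = 7.134 mV.

V_A ≈ 7.13 mV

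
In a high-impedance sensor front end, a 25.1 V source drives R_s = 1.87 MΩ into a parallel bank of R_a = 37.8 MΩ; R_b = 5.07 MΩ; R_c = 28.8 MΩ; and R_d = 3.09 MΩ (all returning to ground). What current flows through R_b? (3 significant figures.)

I ≈ 2.37 µA

Parallel bank: R_p = 1/(1/37.8 + 1/5.07 + 1/28.8 + 1/3.09) = 1.718 MΩ.
Node voltage V_A = V_supply · R_p/(R_s + R_p) = 25.1 × 0.4788 = 12.02 V.
Branch current I = V_A/R_b = 12.02/5.07 = 2.371 µA.
(Equivalently: I_total = 6.995 µA, then current-divider fraction G_k/ΣG = 0.3389.)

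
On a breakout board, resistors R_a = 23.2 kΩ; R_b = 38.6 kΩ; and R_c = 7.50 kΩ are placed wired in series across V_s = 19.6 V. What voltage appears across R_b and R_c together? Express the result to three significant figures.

V ≈ 13.0 V

ΣR = 23.2 + 38.6 + 7.50 = 69.30 kΩ.
R_{R_b..R_c} = 38.6 + 7.50 = 46.10 kΩ.
V = V_s · R/ΣR = 19.6 × 0.6652 = 13.04 V.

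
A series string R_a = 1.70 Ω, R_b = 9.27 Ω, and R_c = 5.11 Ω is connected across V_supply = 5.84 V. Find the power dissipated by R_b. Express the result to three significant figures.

P ≈ 1.22 W

ΣR = 16.08 Ω → I = 5.84/16.08 = 0.3632 A.
V(R_b) = I·R = 3.367 V; P = V·I = 3.367 × 0.3632 = 1.223 W.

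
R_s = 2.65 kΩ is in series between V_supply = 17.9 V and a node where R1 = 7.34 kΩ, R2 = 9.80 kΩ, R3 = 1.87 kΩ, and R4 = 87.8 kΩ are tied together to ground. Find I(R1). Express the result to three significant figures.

Combine the parallel branches: R_p = (1/7.34 + 1/9.80 + 1/1.87 + 1/87.8)⁻¹ = 1.275 kΩ.
V_A by voltage divider: V_A = 17.9 × 1.275/(2.65 + 1.275) = 5.814 V.
I(R1) = V_A / R1 = 5.814/7.34 = 0.7921 mA.

I ≈ 0.792 mA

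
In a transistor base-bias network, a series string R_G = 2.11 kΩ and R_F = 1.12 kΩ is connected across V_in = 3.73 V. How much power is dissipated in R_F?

P ≈ 1.49 mW

ΣR = 3.230 kΩ → I = 3.73/3.230 = 1.155 mA.
P = I²R = 1.334 × 1.12 = 1.494 mW.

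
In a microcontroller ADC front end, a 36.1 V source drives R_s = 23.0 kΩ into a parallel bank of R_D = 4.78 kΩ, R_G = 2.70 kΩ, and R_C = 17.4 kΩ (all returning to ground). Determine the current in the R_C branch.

Equivalent of the parallel group: R_p = 1.570 kΩ.
V_A by voltage divider: V_A = 36.1 × 1.570/(23.0 + 1.570) = 2.306 V.
I(R_C) = V_A / R_C = 2.306/17.4 = 0.1326 mA.

I ≈ 0.133 mA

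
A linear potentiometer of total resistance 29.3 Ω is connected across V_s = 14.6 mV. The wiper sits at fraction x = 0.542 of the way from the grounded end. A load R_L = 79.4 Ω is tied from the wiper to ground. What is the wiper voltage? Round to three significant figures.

The pot divides into 13.42 Ω above the wiper and 15.88 Ω below.
R_L loads the lower segment: effective lower R = 13.23 Ω.
V_out = 14.6 × 13.23/(13.42 + 13.23) = 7.249 mV.

V_out ≈ 7.25 mV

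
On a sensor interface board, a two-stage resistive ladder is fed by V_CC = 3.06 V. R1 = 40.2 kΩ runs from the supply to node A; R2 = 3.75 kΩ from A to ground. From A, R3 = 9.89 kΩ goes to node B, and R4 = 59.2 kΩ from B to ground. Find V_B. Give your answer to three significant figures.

Node A sees R2 in parallel with the series input of stage 2, R3 + R4 = 69.09 kΩ.
R2 ‖ (R3+R4) = 3.557 kΩ.
First divider: V_A = V_CC · 3.557/(40.2 + 3.557) = 0.2487 V.
V_B = V_A × 0.8569 = 0.2131 V.

V_B ≈ 0.213 V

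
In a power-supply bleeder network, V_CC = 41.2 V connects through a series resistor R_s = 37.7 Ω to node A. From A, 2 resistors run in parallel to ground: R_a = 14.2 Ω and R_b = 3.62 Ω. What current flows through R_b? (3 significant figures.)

Parallel bank: R_p = 1/(1/14.2 + 1/3.62) = 2.885 Ω.
V_A = 41.2 × 2.885/40.58 = 2.928 V.
Branch current I = V_A/R_b = 2.928/3.62 = 0.8089 A.

I ≈ 0.809 A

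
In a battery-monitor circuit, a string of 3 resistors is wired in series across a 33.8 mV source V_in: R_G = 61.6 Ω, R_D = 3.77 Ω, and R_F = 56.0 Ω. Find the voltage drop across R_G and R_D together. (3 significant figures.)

Series total: ΣR = 61.6 + 3.77 + 56.0 = 121.4 Ω.
R_{R_G..R_D} = 61.6 + 3.77 = 65.37 Ω.
By the voltage-divider rule, V = 33.8 × 65.37/121.4 = 18.20 mV.

V ≈ 18.2 mV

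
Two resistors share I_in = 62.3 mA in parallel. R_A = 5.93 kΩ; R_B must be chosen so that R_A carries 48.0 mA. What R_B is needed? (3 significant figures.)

Two-branch current divider: I_A = I_in · R_B/(R_A + R_B).
With f = 0.7705, R_B = R_A · f/(1−f) = 5.93 × 3.357 = 19.90 kΩ.

R_B ≈ 19.9 kΩ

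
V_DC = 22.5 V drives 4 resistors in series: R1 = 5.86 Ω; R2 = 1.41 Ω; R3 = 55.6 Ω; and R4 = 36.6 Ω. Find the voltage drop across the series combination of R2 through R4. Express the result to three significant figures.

V ≈ 21.2 V

Total series resistance ΣR = 5.86 + 1.41 + 55.6 + 36.6 = 99.47 Ω.
R_{R2..R4} = 1.41 + 55.6 + 36.6 = 93.61 Ω.
By the voltage-divider rule, V = 22.5 × 93.61/99.47 = 21.17 V.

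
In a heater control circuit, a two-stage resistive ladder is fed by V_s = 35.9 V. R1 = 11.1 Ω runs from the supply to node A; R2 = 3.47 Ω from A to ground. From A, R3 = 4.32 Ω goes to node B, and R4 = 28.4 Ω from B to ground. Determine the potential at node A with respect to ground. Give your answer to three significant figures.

Looking into the second stage from A: R3 + R4 = 32.72 Ω appears in parallel with R2.
Effective lower resistance at A: R2 ‖ 32.72 = 3.137 Ω.
V_A = 35.9 × 3.137/(11.1 + 3.137) = 7.911 V.

V_A ≈ 7.91 V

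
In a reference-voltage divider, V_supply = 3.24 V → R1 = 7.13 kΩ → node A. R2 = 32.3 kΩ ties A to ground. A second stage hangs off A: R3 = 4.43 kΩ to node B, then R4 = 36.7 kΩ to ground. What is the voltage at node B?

The second stage (R3 + R4 = 41.13 kΩ) loads node A in parallel with R2.
Effective lower resistance at A: R2 ‖ 41.13 = 18.09 kΩ.
So V_A = 3.24 × 0.7173 = 2.324 V.
Stage 2 is unloaded, so V_B = V_A · R4/(R3+R4) = 2.324 × 36.7/41.13 = 2.074 V.

V_B ≈ 2.07 V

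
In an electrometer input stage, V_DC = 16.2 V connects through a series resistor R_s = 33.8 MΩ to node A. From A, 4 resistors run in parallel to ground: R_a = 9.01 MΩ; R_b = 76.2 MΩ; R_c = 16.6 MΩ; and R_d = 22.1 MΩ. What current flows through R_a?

Combine the parallel branches: R_p = (1/9.01 + 1/76.2 + 1/16.6 + 1/22.1)⁻¹ = 4.355 MΩ.
V_A = 16.2 × 4.355/38.16 = 1.849 V.
I(R_a) = V_A / R_a = 1.849/9.01 = 0.2052 µA.

I ≈ 0.205 µA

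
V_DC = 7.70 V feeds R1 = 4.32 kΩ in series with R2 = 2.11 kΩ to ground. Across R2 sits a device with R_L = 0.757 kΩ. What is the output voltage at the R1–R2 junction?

The load sits in parallel with R2, giving an effective lower resistance R2' = R2·R_L/(R2+R_L) = 0.5571 kΩ.
Voltage divider with the loaded lower leg: V_out = 7.70 × 0.5571/(4.32 + 0.5571) = 7.70 × 0.1142 = 0.8796 V.

V_out ≈ 0.880 V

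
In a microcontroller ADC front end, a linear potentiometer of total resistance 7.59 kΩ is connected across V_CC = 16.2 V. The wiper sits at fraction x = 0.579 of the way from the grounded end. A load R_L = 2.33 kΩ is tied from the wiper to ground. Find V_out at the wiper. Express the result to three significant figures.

The pot divides into 3.195 kΩ above the wiper and 4.395 kΩ below.
(x·R_p) ‖ R_L = 1.523 kΩ.
Loaded-divider output: V_out = 16.2 × 0.3227 = 5.228 V.

V_out ≈ 5.23 V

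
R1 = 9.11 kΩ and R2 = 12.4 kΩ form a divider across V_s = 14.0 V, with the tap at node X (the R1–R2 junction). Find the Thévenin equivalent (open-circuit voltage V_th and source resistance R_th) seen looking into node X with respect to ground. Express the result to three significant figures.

V_th is the unloaded tap voltage: V_s · R2/(R1+R2) = 14.0 × 0.5765 = 8.071 V.
With V_s suppressed (replaced by a short), R_th = R1 ‖ R2 = (9.110 × 12.4)/(9.110 + 12.4) = 5.252 kΩ.

V_th ≈ 8.07 V, R_th ≈ 5.25 kΩ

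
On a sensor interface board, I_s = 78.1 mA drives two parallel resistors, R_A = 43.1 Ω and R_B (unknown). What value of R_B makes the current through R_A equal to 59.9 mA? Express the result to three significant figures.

R_B ≈ 142 Ω

The fraction through R_A equals R_B/(R_A+R_B).
59.9/78.1 = R_B/(R_A + R_B) → R_B = R_A · (0.7670)/(1 − 0.7670) = 43.1 × 3.291 = 141.9 Ω.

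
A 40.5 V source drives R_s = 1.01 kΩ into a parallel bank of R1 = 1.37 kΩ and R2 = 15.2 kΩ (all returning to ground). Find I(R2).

I ≈ 1.48 mA

Parallel bank: R_p = 1/(1/1.37 + 1/15.2) = 1.257 kΩ.
V_A by voltage divider: V_A = 40.5 × 1.257/(1.01 + 1.257) = 22.45 V.
I(R2) = V_A / R2 = 22.45/15.2 = 1.477 mA.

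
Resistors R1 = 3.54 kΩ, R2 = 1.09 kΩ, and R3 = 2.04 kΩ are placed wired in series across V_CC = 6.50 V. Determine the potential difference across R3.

V ≈ 1.99 V

Total series resistance ΣR = 3.54 + 1.09 + 2.04 = 6.670 kΩ.
By the voltage-divider rule, V = 6.50 × 2.040/6.670 = 1.988 V.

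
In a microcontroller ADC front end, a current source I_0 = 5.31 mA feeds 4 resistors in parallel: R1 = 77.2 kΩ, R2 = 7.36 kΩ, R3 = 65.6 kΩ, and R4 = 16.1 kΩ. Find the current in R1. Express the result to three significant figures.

ΣG = 1/77.2 + 1/7.36 + 1/65.6 + 1/16.1 = 0.2262.
Current divider: I(R1) = I_0 · G_k/ΣG = 5.31 × (0.01295/0.2262) = 5.31 × 0.05727 = 0.3041 mA.

I ≈ 0.304 mA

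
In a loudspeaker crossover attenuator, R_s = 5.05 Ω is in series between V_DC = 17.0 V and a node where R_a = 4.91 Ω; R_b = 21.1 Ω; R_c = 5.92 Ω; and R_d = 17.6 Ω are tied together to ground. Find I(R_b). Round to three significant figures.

I ≈ 0.236 A

Equivalent of the parallel group: R_p = 2.097 Ω.
Node voltage V_A = V_DC · R_p/(R_s + R_p) = 17.0 × 0.2934 = 4.989 V.
Branch current I = V_A/R_b = 4.989/21.1 = 0.2364 A.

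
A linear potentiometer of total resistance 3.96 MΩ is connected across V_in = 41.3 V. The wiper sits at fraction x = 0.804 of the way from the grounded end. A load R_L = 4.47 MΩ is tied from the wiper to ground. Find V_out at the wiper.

V_out ≈ 29.1 V

Split the track: R_lower = x·R_p = 3.184 MΩ, R_upper = (1−x)·R_p = 0.7762 MΩ.
(x·R_p) ‖ R_L = 1.859 MΩ.
Loaded-divider output: V_out = 41.3 × 0.7055 = 29.14 V.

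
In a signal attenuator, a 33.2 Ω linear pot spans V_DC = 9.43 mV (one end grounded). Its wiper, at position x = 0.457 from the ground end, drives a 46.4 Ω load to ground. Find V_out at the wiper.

V_out ≈ 3.66 mV

Lower segment x·R_p = 15.17 Ω; upper segment (1−x)·R_p = 18.03 Ω.
(x·R_p) ‖ R_L = 11.43 Ω.
Then V_out = V_DC · 11.43/(18.03 + 11.43) = 3.660 mV.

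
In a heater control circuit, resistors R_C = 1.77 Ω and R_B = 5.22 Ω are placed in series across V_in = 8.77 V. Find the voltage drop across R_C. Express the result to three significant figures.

V ≈ 2.22 V

Total series resistance ΣR = 1.77 + 5.22 = 6.990 Ω.
By the voltage-divider rule, V = 8.77 × 1.770/6.990 = 2.221 V.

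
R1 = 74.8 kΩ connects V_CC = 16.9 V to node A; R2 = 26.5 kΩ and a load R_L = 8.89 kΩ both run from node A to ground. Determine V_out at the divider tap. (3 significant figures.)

V_out ≈ 1.38 V

R2 ‖ R_L = (26.5 × 8.89)/(26.5 + 8.89) = 6.657 kΩ.
Voltage divider with the loaded lower leg: V_out = 16.9 × 6.657/(74.8 + 6.657) = 16.9 × 0.08172 = 1.381 V.
(Unloaded it would be 4.42 V; the load pulls it down.)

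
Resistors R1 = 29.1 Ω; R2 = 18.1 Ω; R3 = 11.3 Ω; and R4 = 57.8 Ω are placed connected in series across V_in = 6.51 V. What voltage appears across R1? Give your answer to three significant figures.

V ≈ 1.63 V

ΣR = 29.1 + 18.1 + 11.3 + 57.8 = 116.3 Ω.
V = V_in · R/ΣR = 6.51 × 0.2502 = 1.629 V.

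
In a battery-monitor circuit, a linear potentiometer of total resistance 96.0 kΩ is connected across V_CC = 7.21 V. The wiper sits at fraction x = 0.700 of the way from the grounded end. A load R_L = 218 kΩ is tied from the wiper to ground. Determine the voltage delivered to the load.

Split the track: R_lower = x·R_p = 67.20 kΩ, R_upper = (1−x)·R_p = 28.80 kΩ.
(x·R_p) ‖ R_L = 51.37 kΩ.
Loaded-divider output: V_out = 7.21 × 0.6407 = 4.620 V.
(Unloaded: V_out = x·V_CC = 5.05 V.)

V_out ≈ 4.62 V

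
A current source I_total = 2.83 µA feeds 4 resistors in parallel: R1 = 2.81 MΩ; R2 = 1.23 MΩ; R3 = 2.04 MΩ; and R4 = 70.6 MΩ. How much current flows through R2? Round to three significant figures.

Total conductance ΣG = 1/2.81 + 1/1.23 + 1/2.04 + 1/70.6 = 1.673 (units of 1/MΩ).
R2 takes the fraction G_k/ΣG = 0.8130/1.673 = 0.4859, so I = 2.83 × 0.4859 = 1.375 µA.

I ≈ 1.38 µA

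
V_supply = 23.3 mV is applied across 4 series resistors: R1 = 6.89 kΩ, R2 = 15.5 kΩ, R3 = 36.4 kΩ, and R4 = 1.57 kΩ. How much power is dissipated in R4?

P ≈ 0.234 nW

The common current is I = 23.3/60.36 = 0.3860 µA.
P(R4) = I²·R4 = (0.3860)² × 1.57 = 0.2339 nW.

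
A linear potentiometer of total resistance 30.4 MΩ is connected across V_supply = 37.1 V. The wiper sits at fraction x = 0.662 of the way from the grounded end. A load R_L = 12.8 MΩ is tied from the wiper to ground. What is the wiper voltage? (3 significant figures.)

Split the track: R_lower = x·R_p = 20.12 MΩ, R_upper = (1−x)·R_p = 10.28 MΩ.
(x·R_p) ‖ R_L = 7.824 MΩ.
Loaded-divider output: V_out = 37.1 × 0.4323 = 16.04 V.
(Unloaded: V_out = x·V_supply = 24.6 V.)

V_out ≈ 16.0 V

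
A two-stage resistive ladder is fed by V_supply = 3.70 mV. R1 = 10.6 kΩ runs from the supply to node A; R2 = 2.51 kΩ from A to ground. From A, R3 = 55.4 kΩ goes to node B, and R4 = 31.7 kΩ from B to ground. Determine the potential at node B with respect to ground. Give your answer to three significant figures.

V_B ≈ 0.252 mV

The second stage (R3 + R4 = 87.10 kΩ) loads node A in parallel with R2.
Effective lower resistance at A: R2 ‖ 87.10 = 2.440 kΩ.
First divider: V_A = V_supply · 2.440/(10.6 + 2.440) = 0.6923 mV.
Stage 2 is unloaded, so V_B = V_A · R4/(R3+R4) = 0.6923 × 31.7/87.10 = 0.2519 mV.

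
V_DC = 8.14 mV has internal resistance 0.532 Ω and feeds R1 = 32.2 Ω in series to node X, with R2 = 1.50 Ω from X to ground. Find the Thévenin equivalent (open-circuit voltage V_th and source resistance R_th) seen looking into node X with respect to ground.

V_th ≈ 0.357 mV, R_th ≈ 1.43 Ω

R1' = 0.532 + 32.2 = 32.73 Ω (source resistance + R1).
Open-circuit (no load on X): V_th = V_DC · R2/(R1' + R2) = 8.14 × 1.50/(32.73 + 1.50) = 0.3567 mV.
Looking into X with the source shorted: R_th = R1'·R2/(R1'+R2) = 32.73 × 1.50/34.23 = 1.434 Ω.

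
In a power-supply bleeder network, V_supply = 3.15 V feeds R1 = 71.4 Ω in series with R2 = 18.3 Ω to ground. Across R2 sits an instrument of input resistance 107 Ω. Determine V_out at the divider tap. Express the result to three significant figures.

V_out ≈ 0.566 V

R2 ‖ R_L = (18.3 × 107)/(18.3 + 107) = 15.63 Ω.
Then V_out = V_supply · R2'/(R1 + R2') = 3.15 × 15.63/87.03 = 0.5656 V.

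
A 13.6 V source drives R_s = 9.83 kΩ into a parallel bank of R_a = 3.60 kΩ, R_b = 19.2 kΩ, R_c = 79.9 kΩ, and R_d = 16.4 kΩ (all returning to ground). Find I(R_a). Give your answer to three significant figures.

I ≈ 0.761 mA

Equivalent of the parallel group: R_p = 2.479 kΩ.
Node voltage V_A = V_DC · R_p/(R_s + R_p) = 13.6 × 0.2014 = 2.739 V.
Branch current I = V_A/R_a = 2.739/3.60 = 0.7609 mA.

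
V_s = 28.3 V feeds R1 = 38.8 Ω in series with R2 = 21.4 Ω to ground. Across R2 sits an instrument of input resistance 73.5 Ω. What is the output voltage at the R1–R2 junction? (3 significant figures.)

V_out ≈ 8.47 V

First combine the lower leg with the load: R2 ‖ R_L = 16.57 Ω.
Voltage divider with the loaded lower leg: V_out = 28.3 × 16.57/(38.8 + 16.57) = 28.3 × 0.2993 = 8.471 V.
(Unloaded it would be 10.1 V; the load pulls it down.)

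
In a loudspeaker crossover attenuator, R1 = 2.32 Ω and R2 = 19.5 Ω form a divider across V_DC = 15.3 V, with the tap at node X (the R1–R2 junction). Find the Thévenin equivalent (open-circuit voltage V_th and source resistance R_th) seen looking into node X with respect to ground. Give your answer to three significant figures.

V_th ≈ 13.7 V, R_th ≈ 2.07 Ω

V_th is the unloaded tap voltage: V_DC · R2/(R1+R2) = 15.3 × 0.8937 = 13.67 V.
Zeroing V_DC shorts the top of R1 to ground, so R_th = R1 ‖ R2 = 2.073 Ω.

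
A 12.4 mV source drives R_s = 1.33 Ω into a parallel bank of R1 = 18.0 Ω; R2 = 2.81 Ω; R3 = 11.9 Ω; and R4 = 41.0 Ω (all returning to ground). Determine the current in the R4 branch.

I ≈ 0.179 mA

Equivalent of the parallel group: R_p = 1.924 Ω.
V_A = 12.4 × 1.924/3.254 = 7.331 mV.
Branch current I = V_A/R4 = 7.331/41.0 = 0.1788 mA.
(Equivalently: I_total = 3.811 mA, then current-divider fraction G_k/ΣG = 0.04692.)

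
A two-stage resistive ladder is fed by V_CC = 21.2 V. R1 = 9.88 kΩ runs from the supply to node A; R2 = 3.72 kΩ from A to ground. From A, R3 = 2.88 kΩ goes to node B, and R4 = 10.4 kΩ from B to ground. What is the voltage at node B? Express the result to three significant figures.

V_B ≈ 3.77 V

Looking into the second stage from A: R3 + R4 = 13.28 kΩ appears in parallel with R2.
R2 ‖ (R3+R4) = 2.906 kΩ.
So V_A = 21.2 × 0.2273 = 4.818 V.
Then the unloaded second divider: V_B = V_A × R4/(R3+R4) = 4.818 × 0.7831 = 3.773 V.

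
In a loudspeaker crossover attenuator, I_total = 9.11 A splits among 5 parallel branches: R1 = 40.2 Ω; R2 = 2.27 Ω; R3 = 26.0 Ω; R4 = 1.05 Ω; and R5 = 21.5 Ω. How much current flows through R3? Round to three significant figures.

I ≈ 0.233 A

Conductances: ΣG = 1/40.2 + 1/2.27 + 1/26.0 + 1/1.05 + 1/21.5 = 1.503 (1/Ω).
R3 takes the fraction G_k/ΣG = 0.03846/1.503 = 0.02559, so I = 9.11 × 0.02559 = 0.2332 A.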